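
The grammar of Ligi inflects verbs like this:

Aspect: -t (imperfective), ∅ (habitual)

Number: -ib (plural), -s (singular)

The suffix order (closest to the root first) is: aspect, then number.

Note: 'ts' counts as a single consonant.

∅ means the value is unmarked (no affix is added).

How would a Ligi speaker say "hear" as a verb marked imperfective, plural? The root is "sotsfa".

sotsfatib

Attach aspect imperfective -t → sotsfat.
Attach number plural -ib → sotsfatib.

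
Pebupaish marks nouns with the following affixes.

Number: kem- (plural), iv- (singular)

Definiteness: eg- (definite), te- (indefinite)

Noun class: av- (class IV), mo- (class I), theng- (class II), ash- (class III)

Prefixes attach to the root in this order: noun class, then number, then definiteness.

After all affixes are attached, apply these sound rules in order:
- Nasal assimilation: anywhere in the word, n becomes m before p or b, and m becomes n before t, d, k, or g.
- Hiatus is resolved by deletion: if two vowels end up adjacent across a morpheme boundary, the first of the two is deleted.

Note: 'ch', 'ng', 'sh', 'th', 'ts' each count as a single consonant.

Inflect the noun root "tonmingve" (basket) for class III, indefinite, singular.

tivashtonmingve

Attach noun class class III ash- → ashtonmingve.
Attach number singular iv- → ivashtonmingve.
Attach definiteness indefinite te- → teivashtonmingve.
Nasal assimilation: no change.
Apply vowel deletion: teivashtonmingve → tivashtonmingve.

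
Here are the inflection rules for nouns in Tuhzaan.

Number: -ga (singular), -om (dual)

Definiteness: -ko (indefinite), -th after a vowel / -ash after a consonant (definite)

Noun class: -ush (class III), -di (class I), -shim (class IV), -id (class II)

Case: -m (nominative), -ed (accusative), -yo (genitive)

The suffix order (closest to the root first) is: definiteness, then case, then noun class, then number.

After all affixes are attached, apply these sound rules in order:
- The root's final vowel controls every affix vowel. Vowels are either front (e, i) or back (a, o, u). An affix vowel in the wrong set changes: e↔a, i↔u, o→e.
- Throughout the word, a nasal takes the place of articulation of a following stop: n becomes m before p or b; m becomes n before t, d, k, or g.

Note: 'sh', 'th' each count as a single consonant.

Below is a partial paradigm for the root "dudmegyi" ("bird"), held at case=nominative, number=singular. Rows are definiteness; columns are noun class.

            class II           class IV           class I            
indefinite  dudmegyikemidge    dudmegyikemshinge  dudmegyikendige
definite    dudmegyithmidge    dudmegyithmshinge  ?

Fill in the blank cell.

Attach definiteness definite -th (after vowel 'i') → dudmegyith.
Attach case nominative -m → dudmegyithm.
Attach noun class class I -di → dudmegyithmdi.
Attach number singular -ga → dudmegyithmdiga.
Apply vowel harmony: dudmegyithmdiga → dudmegyithmdige.
Apply nasal assimilation: dudmegyithmdige → dudmegyithndige.

dudmegyithndige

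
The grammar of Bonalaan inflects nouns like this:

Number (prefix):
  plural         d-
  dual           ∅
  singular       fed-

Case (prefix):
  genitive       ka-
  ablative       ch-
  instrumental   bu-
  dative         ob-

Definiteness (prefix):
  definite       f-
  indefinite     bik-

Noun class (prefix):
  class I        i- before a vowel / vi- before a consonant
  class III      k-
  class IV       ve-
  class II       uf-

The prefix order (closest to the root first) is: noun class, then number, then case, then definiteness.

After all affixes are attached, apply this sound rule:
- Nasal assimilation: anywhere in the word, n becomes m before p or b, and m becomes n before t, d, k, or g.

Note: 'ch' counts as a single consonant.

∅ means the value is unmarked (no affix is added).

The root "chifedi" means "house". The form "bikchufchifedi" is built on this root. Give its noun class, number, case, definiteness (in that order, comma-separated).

class II, dual, ablative, indefinite

Segment: bik-ch-uf-chifedi.
noun class: uf- → class II.
number: ∅ → dual.
case: ch- → ablative.
definiteness: bik- → indefinite.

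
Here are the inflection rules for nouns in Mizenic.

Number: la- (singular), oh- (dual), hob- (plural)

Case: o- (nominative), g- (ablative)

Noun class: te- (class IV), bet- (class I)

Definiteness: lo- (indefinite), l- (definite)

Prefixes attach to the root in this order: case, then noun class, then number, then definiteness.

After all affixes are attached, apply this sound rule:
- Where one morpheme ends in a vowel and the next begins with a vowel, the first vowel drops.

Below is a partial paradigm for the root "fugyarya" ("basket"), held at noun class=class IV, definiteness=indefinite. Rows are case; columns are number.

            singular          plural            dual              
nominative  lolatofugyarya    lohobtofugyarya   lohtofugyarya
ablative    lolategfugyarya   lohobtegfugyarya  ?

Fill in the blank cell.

lohtegfugyarya

Attach case ablative g- → gfugyarya.
Attach noun class class IV te- → tegfugyarya.
Attach number dual oh- → ohtegfugyarya.
Attach definiteness indefinite lo- → loohtegfugyarya.
Apply vowel deletion: loohtegfugyarya → lohtegfugyarya.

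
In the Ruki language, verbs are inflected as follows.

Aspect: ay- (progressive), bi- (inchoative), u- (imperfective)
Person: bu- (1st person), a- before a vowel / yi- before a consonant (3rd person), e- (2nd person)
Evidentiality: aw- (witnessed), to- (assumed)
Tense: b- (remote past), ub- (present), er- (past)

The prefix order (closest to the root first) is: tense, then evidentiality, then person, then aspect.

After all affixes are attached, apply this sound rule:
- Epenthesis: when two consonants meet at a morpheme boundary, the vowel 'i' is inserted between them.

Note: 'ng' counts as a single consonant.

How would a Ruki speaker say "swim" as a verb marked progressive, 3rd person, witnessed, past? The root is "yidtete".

Attach tense past er- → eryidtete.
Attach evidentiality witnessed aw- → aweryidtete.
Attach person 3rd person a- (before vowel 'a') → aaweryidtete.
Attach aspect progressive ay- → ayaaweryidtete.
Apply epenthesis: ayaaweryidtete → ayaaweriyidtete.

ayaaweriyidtete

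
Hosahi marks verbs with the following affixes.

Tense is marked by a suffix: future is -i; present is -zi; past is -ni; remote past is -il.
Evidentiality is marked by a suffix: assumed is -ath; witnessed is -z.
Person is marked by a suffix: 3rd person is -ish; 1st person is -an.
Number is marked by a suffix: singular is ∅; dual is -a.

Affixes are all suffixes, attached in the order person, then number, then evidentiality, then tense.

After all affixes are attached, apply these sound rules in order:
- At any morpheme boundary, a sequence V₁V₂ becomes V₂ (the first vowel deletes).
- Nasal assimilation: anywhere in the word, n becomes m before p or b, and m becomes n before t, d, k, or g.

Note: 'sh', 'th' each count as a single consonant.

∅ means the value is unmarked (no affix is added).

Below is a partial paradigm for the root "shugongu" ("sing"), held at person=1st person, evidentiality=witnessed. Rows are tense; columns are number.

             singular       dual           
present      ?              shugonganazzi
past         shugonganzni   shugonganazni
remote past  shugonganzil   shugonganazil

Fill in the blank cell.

shugonganzzi

Attach person 1st person -an → shugonguan.
number = singular: zero marking, form stays shugonguan.
Attach evidentiality witnessed -z → shugonguanz.
Attach tense present -zi → shugonguanzzi.
Apply vowel deletion: shugonguanzzi → shugonganzzi.
Nasal assimilation: no change.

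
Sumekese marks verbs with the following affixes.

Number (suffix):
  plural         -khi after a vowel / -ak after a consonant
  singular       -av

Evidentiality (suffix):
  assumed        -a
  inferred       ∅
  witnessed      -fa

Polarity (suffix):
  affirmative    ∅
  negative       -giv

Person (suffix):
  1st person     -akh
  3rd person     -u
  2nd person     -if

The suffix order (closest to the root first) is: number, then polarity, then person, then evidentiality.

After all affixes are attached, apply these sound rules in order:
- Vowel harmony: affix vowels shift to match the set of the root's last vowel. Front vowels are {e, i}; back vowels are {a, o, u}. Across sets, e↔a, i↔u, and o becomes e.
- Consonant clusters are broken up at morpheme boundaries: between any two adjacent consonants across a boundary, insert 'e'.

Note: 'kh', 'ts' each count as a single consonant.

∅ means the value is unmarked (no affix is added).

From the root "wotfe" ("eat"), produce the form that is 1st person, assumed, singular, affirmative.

wotfeevekhe

Attach number singular -av → wotfeav.
polarity = affirmative: zero marking, form stays wotfeav.
Attach person 1st person -akh → wotfeavakh.
Attach evidentiality assumed -a → wotfeavakha.
Apply vowel harmony: wotfeavakha → wotfeevekhe.
Epenthesis: no change.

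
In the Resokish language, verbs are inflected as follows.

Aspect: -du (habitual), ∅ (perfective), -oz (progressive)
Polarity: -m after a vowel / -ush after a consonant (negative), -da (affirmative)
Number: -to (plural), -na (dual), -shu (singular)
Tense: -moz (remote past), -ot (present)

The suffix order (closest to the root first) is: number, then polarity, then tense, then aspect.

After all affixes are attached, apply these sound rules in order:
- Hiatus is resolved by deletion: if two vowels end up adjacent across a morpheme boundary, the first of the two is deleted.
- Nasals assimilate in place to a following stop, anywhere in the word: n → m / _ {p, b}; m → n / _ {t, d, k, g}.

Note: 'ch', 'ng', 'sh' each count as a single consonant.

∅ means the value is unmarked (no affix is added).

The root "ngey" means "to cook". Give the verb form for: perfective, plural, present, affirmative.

Attach number plural -to → ngeyto.
Attach polarity affirmative -da → ngeytoda.
Attach tense present -ot → ngeytodaot.
aspect = perfective: zero marking, form stays ngeytodaot.
Apply vowel deletion: ngeytodaot → ngeytodot.
Nasal assimilation: no change.

ngeytodot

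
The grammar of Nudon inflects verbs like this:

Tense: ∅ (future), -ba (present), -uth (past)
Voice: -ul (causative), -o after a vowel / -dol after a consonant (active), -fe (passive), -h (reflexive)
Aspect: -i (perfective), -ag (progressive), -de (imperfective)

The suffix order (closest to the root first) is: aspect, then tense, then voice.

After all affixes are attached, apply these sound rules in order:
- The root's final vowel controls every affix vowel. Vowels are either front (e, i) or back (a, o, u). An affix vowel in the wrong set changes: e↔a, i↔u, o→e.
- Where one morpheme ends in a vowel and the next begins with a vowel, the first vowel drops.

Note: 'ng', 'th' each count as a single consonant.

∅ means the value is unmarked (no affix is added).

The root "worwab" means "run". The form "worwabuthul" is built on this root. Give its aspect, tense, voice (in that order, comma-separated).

perfective, past, causative

Segment: worwab-i-uth-ul.
aspect: -i → perfective.
tense: -uth → past.
voice: -ul → causative.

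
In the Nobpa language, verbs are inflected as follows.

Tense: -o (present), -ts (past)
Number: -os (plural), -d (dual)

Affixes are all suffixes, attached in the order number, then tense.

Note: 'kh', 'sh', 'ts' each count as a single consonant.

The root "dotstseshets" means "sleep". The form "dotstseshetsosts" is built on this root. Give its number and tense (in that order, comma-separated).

Segment: dotstseshets-os-ts.
number: -os → plural.
tense: -ts → past.

plural, past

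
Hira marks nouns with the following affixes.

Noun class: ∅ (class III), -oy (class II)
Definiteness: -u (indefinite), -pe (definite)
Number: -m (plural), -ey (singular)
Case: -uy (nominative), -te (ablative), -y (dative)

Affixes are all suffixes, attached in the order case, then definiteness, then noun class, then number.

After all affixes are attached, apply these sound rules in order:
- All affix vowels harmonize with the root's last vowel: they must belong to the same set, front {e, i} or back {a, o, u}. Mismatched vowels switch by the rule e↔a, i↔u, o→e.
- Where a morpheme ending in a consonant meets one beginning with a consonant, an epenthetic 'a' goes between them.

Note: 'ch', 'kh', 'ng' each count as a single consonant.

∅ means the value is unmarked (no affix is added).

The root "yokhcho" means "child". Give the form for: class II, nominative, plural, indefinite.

yokhchouyuoyam

Attach case nominative -uy → yokhchouy.
Attach definiteness indefinite -u → yokhchouyu.
Attach noun class class II -oy → yokhchouyuoy.
Attach number plural -m → yokhchouyuoym.
Vowel harmony: no change.
Apply epenthesis: yokhchouyuoym → yokhchouyuoyam.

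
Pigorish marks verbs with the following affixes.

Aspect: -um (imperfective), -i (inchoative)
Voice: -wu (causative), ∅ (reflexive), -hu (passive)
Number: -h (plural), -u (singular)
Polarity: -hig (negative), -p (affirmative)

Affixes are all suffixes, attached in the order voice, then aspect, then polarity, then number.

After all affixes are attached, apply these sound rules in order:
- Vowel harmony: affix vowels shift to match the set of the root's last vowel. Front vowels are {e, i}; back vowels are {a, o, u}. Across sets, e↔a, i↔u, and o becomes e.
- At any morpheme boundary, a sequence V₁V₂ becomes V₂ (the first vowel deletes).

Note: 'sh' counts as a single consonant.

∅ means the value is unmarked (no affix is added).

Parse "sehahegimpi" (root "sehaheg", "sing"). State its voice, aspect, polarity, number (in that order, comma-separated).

Segment: sehaheg-um-p-u.
voice: ∅ → reflexive.
aspect: -um → imperfective.
polarity: -p → affirmative.
number: -u → singular.

reflexive, imperfective, affirmative, singular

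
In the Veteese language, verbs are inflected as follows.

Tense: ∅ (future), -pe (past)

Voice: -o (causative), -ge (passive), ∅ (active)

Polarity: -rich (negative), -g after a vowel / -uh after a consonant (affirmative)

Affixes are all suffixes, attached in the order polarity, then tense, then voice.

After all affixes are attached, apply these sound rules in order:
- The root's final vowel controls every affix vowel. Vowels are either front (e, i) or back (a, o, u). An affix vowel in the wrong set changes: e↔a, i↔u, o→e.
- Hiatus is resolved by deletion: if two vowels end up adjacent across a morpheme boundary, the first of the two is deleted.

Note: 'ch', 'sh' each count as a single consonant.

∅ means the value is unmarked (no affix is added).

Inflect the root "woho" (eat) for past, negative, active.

Attach polarity negative -rich → wohorich.
Attach tense past -pe → wohorichpe.
voice = active: zero marking, form stays wohorichpe.
Apply vowel harmony: wohorichpe → wohoruchpa.
Vowel deletion: no change.

wohoruchpa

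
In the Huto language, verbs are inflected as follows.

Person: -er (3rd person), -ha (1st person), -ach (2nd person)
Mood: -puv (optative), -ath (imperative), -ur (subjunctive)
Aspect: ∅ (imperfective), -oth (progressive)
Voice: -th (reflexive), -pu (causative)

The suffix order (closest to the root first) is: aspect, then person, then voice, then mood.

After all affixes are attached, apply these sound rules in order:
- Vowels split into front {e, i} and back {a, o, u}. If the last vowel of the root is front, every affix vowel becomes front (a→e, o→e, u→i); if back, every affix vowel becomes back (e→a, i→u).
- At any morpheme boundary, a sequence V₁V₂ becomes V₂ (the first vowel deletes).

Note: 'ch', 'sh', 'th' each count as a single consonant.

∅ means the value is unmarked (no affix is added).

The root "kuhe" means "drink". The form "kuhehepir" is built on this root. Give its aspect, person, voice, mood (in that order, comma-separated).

Segment: kuhe-ha-pu-ur.
aspect: ∅ → imperfective.
person: -ha → 1st person.
voice: -pu → causative.
mood: -ur → subjunctive.

imperfective, 1st person, causative, subjunctive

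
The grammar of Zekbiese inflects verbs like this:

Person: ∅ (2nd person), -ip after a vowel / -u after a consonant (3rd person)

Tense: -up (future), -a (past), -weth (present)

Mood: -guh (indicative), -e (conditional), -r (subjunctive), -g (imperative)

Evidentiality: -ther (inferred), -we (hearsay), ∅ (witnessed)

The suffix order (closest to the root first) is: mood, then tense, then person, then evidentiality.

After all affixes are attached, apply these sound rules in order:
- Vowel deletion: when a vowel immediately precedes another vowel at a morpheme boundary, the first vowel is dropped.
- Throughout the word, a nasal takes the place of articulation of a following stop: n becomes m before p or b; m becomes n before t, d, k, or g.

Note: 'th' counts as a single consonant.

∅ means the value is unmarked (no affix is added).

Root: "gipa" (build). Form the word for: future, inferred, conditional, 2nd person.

gipupther

Attach mood conditional -e → gipae.
Attach tense future -up → gipaeup.
person = 2nd person: zero marking, form stays gipaeup.
Attach evidentiality inferred -ther → gipaeupther.
Apply vowel deletion: gipaeupther → gipupther.
Nasal assimilation: no change.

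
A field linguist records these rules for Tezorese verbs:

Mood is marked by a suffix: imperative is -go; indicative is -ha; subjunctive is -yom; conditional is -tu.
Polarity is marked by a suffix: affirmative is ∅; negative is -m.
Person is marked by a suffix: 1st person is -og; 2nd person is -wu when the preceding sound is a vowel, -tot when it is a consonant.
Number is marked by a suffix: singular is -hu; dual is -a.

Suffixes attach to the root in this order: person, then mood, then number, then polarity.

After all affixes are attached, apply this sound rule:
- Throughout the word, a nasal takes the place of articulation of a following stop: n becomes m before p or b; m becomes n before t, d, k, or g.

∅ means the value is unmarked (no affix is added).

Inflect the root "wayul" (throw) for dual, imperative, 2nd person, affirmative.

Attach person 2nd person -tot (after consonant 'l') → wayultot.
Attach mood imperative -go → wayultotgo.
Attach number dual -a → wayultotgoa.
polarity = affirmative: zero marking, form stays wayultotgoa.
Nasal assimilation: no change.

wayultotgoa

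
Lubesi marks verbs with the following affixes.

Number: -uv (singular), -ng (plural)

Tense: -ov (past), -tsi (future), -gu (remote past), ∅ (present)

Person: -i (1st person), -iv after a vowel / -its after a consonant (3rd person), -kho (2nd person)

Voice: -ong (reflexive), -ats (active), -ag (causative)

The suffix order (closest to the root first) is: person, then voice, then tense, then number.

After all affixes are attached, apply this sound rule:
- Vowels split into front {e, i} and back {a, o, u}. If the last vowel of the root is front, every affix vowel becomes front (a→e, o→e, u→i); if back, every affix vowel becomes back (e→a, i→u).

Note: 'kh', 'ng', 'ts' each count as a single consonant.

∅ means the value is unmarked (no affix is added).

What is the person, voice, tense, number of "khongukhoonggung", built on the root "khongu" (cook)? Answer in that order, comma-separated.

Segment: khongu-kho-ong-gu-ng.
person: -kho → 2nd person.
voice: -ong → reflexive.
tense: -gu → remote past.
number: -ng → plural.

2nd person, reflexive, remote past, plural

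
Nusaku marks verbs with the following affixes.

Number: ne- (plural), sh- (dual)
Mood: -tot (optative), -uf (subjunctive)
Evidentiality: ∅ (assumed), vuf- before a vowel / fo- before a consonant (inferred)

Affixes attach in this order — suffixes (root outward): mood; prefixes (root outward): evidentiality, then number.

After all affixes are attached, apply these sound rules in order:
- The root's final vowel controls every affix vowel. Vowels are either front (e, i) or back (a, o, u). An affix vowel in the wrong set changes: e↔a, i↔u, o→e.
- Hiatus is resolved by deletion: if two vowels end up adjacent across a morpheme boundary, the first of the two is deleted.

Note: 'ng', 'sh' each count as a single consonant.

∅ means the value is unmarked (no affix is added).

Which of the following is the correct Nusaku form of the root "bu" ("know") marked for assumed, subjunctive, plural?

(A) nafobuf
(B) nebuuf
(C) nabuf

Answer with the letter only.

evidentiality = assumed: zero marking, form stays bu.
Attach mood subjunctive -uf → buuf.
Attach number plural ne- → nebuuf.
Apply vowel harmony: nebuuf → nabuuf.
Apply vowel deletion: nabuuf → nabuf.
So the correct form is nabuf, option (C).
(A) nafobuf is wrong: it uses inferred instead of assumed for evidentiality.
(B) nebuuf is wrong: it fails to apply the sound rule(s).

C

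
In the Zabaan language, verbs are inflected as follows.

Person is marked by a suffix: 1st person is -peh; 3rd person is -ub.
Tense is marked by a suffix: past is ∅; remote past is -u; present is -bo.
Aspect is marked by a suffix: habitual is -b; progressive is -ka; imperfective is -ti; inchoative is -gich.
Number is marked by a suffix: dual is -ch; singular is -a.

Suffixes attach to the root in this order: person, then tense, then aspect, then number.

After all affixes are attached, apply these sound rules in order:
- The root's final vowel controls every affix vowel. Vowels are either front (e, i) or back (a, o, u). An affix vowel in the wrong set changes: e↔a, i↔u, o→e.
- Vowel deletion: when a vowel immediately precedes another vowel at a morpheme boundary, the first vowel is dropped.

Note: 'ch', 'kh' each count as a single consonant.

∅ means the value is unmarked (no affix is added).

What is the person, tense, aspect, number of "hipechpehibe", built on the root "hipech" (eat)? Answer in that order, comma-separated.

Segment: hipech-peh-u-b-a.
person: -peh → 1st person.
tense: -u → remote past.
aspect: -b → habitual.
number: -a → singular.

1st person, remote past, habitual, singular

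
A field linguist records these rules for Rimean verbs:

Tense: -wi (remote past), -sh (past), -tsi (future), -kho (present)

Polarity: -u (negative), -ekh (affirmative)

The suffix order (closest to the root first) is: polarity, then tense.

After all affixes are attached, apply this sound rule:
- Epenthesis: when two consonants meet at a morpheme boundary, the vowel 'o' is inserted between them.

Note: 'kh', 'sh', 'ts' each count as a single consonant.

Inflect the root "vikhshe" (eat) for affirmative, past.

vikhsheekhosh

Attach polarity affirmative -ekh → vikhsheekh.
Attach tense past -sh → vikhsheekhsh.
Apply epenthesis: vikhsheekhsh → vikhsheekhosh.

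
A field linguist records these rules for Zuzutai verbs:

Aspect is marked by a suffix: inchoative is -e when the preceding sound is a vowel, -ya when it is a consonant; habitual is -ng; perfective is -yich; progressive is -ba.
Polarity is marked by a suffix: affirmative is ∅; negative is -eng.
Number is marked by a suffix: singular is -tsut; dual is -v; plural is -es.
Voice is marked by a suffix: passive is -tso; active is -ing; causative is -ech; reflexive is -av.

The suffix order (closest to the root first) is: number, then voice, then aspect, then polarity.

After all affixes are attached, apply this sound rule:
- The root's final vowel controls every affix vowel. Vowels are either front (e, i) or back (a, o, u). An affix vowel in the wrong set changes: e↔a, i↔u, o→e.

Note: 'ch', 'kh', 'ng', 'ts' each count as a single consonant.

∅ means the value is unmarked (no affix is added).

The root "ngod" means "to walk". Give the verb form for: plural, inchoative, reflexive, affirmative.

ngodasavya

Attach number plural -es → ngodes.
Attach voice reflexive -av → ngodesav.
Attach aspect inchoative -ya (after consonant 'v') → ngodesavya.
polarity = affirmative: zero marking, form stays ngodesavya.
Apply vowel harmony: ngodesavya → ngodasavya.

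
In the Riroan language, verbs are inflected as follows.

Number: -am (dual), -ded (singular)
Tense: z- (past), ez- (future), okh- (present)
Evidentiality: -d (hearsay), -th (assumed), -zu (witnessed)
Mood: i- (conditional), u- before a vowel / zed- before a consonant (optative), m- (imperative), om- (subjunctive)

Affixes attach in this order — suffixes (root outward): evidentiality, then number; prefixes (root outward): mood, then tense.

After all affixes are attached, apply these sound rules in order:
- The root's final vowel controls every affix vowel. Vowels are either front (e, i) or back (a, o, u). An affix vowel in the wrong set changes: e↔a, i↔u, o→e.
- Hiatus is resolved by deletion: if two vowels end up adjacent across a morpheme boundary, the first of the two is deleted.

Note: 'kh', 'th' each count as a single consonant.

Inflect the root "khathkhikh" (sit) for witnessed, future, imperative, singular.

ezmkhathkhikhzided

Attach evidentiality witnessed -zu → khathkhikhzu.
Attach number singular -ded → khathkhikhzuded.
Attach mood imperative m- → mkhathkhikhzuded.
Attach tense future ez- → ezmkhathkhikhzuded.
Apply vowel harmony: ezmkhathkhikhzuded → ezmkhathkhikhzided.
Vowel deletion: no change.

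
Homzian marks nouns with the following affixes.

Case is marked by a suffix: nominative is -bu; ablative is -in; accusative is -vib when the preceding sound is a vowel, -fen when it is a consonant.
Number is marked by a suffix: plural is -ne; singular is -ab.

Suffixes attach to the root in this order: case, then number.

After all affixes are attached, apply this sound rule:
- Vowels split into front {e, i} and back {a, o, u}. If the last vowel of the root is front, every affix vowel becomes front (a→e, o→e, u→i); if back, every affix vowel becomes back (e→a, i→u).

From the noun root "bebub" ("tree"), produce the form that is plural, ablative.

Attach case ablative -in → bebubin.
Attach number plural -ne → bebubinne.
Apply vowel harmony: bebubinne → bebubunna.

bebubunna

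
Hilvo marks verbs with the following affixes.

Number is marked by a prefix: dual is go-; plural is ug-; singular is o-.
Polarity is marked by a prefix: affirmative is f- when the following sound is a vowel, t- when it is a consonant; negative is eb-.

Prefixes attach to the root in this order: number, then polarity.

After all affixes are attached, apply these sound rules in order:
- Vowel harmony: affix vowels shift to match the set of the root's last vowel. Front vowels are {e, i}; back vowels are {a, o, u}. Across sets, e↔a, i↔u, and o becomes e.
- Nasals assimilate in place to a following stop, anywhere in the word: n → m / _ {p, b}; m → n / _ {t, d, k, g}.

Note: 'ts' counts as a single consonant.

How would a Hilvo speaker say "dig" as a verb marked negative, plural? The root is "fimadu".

Attach number plural ug- → ugfimadu.
Attach polarity negative eb- → ebugfimadu.
Apply vowel harmony: ebugfimadu → abugfimadu.
Nasal assimilation: no change.

abugfimadu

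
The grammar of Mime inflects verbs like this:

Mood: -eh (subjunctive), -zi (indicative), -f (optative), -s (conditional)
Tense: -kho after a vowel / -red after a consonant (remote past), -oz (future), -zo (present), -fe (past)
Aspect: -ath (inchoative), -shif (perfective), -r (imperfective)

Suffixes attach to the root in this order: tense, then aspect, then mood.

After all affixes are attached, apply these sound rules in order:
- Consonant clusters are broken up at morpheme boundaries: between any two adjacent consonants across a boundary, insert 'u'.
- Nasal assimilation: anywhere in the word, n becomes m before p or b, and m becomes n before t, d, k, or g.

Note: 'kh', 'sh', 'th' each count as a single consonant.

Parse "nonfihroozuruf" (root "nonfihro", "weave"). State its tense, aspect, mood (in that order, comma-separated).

future, imperfective, optative

Segment: nonfihro-oz-r-f.
tense: -oz → future.
aspect: -r → imperfective.
mood: -f → optative.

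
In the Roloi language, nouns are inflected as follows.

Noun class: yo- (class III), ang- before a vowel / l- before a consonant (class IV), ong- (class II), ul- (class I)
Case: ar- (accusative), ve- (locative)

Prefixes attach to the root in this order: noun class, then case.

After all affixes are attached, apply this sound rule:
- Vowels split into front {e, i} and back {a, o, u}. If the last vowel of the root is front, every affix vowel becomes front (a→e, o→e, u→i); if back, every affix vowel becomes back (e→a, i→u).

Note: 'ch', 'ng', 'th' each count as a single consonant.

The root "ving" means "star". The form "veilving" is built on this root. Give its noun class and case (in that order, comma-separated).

Segment: ve-ul-ving.
noun class: ul- → class I.
case: ve- → locative.

class I, locative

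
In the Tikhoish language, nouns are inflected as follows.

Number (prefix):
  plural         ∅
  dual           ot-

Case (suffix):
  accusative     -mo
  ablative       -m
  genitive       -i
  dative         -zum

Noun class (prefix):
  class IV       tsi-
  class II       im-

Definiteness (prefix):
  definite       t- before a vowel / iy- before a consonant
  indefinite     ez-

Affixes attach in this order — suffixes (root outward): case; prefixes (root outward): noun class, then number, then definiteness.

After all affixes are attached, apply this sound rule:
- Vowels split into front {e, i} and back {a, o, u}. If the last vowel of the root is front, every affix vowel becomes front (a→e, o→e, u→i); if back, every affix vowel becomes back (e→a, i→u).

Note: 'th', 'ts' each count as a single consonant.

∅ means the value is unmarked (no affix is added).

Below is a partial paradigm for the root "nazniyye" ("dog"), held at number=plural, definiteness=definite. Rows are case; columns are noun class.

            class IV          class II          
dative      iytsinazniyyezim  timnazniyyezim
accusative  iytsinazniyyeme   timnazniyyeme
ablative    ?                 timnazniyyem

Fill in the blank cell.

Attach noun class class IV tsi- → tsinazniyye.
number = plural: zero marking, form stays tsinazniyye.
Attach case ablative -m → tsinazniyyem.
Attach definiteness definite iy- (before consonant 'ts') → iytsinazniyyem.
Vowel harmony: no change.

iytsinazniyyem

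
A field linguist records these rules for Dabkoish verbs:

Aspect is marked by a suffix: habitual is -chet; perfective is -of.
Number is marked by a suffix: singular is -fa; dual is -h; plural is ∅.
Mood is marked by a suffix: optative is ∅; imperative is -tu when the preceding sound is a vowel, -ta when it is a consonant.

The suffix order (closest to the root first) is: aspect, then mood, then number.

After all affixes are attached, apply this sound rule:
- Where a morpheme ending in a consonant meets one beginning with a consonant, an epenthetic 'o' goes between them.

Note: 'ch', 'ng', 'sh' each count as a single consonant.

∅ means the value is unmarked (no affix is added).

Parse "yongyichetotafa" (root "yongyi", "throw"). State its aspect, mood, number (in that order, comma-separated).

habitual, imperative, singular

Segment: yongyi-chet-ta-fa.
aspect: -chet → habitual.
mood: -tu/ta → imperative.
number: -fa → singular.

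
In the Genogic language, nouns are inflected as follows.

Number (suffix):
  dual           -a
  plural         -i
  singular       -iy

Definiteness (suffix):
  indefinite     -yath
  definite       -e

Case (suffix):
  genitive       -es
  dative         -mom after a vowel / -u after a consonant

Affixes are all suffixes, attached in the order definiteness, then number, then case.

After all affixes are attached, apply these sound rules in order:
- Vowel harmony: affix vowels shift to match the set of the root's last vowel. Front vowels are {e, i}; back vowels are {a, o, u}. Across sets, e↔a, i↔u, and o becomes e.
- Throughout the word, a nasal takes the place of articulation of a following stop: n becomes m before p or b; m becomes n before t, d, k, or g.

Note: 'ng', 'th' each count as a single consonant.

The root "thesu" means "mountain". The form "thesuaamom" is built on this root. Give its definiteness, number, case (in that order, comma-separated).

Segment: thesu-e-a-mom.
definiteness: -e → definite.
number: -a → dual.
case: -mom/u → dative.

definite, dual, dative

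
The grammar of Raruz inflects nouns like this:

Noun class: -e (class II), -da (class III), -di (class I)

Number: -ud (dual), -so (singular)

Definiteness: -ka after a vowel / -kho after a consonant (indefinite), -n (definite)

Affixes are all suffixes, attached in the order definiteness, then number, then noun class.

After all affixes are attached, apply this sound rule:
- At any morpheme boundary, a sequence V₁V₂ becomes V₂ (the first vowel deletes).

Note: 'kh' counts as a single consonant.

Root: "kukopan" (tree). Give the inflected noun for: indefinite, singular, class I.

Attach definiteness indefinite -kho (after consonant 'n') → kukopankho.
Attach number singular -so → kukopankhoso.
Attach noun class class I -di → kukopankhosodi.
Vowel deletion: no change.

kukopankhosodi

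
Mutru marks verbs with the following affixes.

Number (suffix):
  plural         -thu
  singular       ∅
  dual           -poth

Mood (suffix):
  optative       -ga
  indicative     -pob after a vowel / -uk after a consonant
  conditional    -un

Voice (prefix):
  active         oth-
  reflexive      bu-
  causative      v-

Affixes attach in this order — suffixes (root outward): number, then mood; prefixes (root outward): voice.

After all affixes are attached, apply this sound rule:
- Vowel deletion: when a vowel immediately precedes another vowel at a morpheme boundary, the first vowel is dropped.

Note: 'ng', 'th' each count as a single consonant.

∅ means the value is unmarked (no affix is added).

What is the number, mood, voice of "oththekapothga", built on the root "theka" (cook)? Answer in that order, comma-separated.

dual, optative, active

Segment: oth-theka-poth-ga.
number: -poth → dual.
mood: -ga → optative.
voice: oth- → active.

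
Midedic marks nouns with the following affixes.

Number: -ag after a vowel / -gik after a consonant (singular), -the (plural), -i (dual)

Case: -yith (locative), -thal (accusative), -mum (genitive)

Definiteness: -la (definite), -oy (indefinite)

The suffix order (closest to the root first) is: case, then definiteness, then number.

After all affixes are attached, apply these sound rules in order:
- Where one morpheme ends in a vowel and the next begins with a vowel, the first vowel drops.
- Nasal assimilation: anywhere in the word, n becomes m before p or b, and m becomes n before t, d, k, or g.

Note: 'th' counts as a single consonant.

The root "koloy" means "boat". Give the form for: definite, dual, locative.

Attach case locative -yith → koloyyith.
Attach definiteness definite -la → koloyyithla.
Attach number dual -i → koloyyithlai.
Apply vowel deletion: koloyyithlai → koloyyithli.
Nasal assimilation: no change.

koloyyithli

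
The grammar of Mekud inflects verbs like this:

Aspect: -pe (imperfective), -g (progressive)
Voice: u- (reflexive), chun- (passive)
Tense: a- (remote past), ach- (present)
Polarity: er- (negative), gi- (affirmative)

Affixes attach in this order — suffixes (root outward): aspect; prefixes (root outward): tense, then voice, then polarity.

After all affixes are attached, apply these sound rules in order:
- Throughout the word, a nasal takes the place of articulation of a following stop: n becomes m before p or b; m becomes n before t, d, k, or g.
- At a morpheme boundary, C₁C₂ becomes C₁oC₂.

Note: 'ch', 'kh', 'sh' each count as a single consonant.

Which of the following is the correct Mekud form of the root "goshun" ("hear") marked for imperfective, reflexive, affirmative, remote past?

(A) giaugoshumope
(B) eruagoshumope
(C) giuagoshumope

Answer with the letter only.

C

Attach tense remote past a- → agoshun.
Attach aspect imperfective -pe → agoshunpe.
Attach voice reflexive u- → uagoshunpe.
Attach polarity affirmative gi- → giuagoshunpe.
Apply nasal assimilation: giuagoshunpe → giuagoshumpe.
Apply epenthesis: giuagoshumpe → giuagoshumope.
So the correct form is giuagoshumope, option (C).
(A) giaugoshumope is wrong: it has the affixes in the wrong order.
(B) eruagoshumope is wrong: it uses negative instead of affirmative for polarity.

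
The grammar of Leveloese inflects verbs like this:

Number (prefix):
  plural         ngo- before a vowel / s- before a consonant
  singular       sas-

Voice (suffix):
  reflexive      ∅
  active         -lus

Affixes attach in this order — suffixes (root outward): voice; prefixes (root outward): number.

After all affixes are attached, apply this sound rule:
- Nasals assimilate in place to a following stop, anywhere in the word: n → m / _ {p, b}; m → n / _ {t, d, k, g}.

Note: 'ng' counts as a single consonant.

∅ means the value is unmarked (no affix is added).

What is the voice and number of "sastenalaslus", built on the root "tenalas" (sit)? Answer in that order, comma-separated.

Segment: sas-tenalas-lus.
voice: -lus → active.
number: sas- → singular.

active, singular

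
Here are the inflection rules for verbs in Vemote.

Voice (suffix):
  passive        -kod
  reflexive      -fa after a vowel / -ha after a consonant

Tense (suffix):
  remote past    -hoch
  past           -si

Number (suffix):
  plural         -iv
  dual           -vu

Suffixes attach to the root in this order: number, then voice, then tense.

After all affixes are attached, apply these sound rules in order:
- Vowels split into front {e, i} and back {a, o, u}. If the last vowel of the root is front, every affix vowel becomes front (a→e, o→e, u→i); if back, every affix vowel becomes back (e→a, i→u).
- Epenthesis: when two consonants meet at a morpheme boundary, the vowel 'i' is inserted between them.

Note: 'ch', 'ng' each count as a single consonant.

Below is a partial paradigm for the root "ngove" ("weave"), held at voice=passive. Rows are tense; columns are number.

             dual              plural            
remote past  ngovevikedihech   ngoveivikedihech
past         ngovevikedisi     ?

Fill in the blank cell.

ngoveivikedisi

Attach number plural -iv → ngoveiv.
Attach voice passive -kod → ngoveivkod.
Attach tense past -si → ngoveivkodsi.
Apply vowel harmony: ngoveivkodsi → ngoveivkedsi.
Apply epenthesis: ngoveivkedsi → ngoveivikedisi.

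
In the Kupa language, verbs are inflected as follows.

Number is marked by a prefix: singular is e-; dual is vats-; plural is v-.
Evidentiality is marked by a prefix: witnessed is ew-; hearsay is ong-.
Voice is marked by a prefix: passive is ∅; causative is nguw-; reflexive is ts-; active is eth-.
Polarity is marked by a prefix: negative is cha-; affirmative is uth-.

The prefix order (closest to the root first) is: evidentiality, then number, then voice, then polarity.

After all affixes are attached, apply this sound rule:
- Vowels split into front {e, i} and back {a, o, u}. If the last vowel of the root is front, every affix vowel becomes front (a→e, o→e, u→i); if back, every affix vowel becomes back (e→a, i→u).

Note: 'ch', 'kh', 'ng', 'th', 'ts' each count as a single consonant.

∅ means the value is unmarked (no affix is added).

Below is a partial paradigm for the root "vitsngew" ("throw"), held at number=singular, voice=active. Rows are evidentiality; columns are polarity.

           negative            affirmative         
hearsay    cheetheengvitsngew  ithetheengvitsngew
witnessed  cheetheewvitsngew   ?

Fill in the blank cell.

Attach evidentiality witnessed ew- → ewvitsngew.
Attach number singular e- → eewvitsngew.
Attach voice active eth- → etheewvitsngew.
Attach polarity affirmative uth- → uthetheewvitsngew.
Apply vowel harmony: uthetheewvitsngew → ithetheewvitsngew.

ithetheewvitsngew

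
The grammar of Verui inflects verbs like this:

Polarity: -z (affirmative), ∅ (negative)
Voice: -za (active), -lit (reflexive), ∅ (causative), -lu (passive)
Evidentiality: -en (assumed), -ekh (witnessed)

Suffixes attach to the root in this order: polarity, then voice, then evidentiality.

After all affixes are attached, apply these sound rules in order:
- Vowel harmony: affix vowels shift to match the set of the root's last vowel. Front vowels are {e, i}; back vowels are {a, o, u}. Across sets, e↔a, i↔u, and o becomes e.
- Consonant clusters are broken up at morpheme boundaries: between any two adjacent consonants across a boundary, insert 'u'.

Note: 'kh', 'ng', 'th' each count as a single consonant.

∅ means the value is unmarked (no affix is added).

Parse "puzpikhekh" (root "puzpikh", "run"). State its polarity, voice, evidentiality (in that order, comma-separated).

negative, causative, witnessed

Segment: puzpikh-ekh.
polarity: ∅ → negative.
voice: ∅ → causative.
evidentiality: -ekh → witnessed.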